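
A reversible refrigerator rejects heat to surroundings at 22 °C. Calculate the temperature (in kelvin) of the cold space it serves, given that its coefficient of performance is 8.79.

T_C ≈ 265 K

T_H = 22 °C → 22 + 273.15 = 295.15 K.
COP_R = T_C/(T_H − T_C) ⇒ T_C = T_H·COP_R/(1 + COP_R) = 295.15 × 8.79/(1 + 8.79) = 265 K.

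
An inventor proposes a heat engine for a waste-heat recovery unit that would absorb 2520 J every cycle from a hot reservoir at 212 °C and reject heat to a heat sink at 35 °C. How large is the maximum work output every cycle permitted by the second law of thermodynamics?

T_H = 212 °C → 212 + 273.15 = 485.15 K.
T_C = 35 °C → 35 + 273.15 = 308.15 K.
The upper bound on efficiency is η_max = 1 − T_C/T_H = 1 − 308.15/485.15 = 0.3648.
W_max = η_max · Q_H = 0.3648 × 2520 = 919.4 J.

W_max ≈ 919.4 J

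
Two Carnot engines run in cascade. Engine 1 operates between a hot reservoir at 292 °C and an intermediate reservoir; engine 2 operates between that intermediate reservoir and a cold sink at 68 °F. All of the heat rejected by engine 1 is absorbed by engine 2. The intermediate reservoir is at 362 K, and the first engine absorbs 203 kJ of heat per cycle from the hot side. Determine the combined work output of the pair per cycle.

T_H = 292 °C → 292 + 273.15 = 565.15 K.
T_C = 68 °F → (68 − 32) × 5/9 = 20.00 °C = 293.15 K.
Two reversible stages in series are equivalent to a single Carnot engine between T_H and T_C, so η_total = 1 − T_C/T_H = 1 − 293.15/565.15 = 0.4813.
W_total = η_total · Q_H = 0.4813 × 203 = 97.7 kJ.

W_total ≈ 97.7 kJ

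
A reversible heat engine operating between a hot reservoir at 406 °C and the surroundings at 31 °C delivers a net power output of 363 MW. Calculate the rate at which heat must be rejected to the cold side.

T_H = 406 °C → 406 + 273.15 = 679.15 K.
T_C = 31 °C → 31 + 273.15 = 304.15 K.
The Carnot efficiency is η = 1 − T_C/T_H = 1 − 304.15/679.15 = 0.5522.
Since Q_C/Q_H = T_C/T_H and Q_H = W/η, Q_C = W·T_C/(T_H − T_C) = 363 × 304.15/375.00 = 294 MW.

Q̇_C ≈ 294 MW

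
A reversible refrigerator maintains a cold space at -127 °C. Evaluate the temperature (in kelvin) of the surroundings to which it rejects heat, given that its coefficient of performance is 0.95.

T_C = -127 °C → -127 + 273.15 = 146.15 K.
COP_R = T_C/(T_H − T_C) ⇒ T_H = T_C·(1 + 1/COP_R) = 146.15 × (1 + 1/0.95) = 300 K.

T_H ≈ 300 K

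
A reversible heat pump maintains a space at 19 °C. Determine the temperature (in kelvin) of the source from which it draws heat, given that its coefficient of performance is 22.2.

T_C ≈ 279 K

T_H = 19 °C → 19 + 273.15 = 292.15 K.
COP_HP = T_H/(T_H − T_C) ⇒ T_C = T_H·(COP_HP − 1)/COP_HP = 292.15 × (22.2 − 1)/22.2 = 279 K.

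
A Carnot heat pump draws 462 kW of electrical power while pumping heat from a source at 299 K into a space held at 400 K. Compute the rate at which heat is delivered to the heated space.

COP_HP = T_H/(T_H − T_C) = 400.00/101.00 = 3.9604.
Q_H = COP_HP · W = 3.9604 × 462 = 1830 kW.

Q̇_H ≈ 1830 kW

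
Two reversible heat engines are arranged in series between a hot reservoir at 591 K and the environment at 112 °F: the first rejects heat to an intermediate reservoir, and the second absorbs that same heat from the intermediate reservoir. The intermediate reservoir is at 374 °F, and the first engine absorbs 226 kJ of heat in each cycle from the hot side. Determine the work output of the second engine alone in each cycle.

W₂ ≈ 55.66 kJ

T_C = 112 °F → (112 − 32) × 5/9 = 44.44 °C = 317.59 K.
T_m = 374 °F → (374 − 32) × 5/9 = 190.00 °C = 463.15 K.
Heat entering the second stage: Q_m = Q_H·(T_m/T_H) = 226 × 463.15/591.00 = 177.1 kJ.
Second-stage efficiency η₂ = 1 − T_C/T_m = 1 − 317.59/463.15 = 0.3143, so W₂ = η₂·Q_m = 55.66 kJ.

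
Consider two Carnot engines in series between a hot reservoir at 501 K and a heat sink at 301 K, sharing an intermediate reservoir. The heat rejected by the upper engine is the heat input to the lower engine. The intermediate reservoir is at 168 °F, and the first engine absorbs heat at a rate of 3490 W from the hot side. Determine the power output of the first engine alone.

T_m = 168 °F → (168 − 32) × 5/9 = 75.56 °C = 348.71 K.
First-stage efficiency η₁ = 1 − T_m/T_H = 1 − 348.71/501.00 = 0.3040.
W₁ = η₁·Q_H = 0.3040 × 3490 = 1060 W.

Ẇ₁ ≈ 1060 W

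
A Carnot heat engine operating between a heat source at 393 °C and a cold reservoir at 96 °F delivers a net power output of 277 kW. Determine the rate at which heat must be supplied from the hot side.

Q̇_H ≈ 516 kW

T_H = 393 °C → 393 + 273.15 = 666.15 K.
T_C = 96 °F → (96 − 32) × 5/9 = 35.56 °C = 308.71 K.
η_rev = 1 − T_C/T_H = 1 − 308.71/666.15 = 0.5366.
Q_H = W/η = 277/0.5366 = 516 kW.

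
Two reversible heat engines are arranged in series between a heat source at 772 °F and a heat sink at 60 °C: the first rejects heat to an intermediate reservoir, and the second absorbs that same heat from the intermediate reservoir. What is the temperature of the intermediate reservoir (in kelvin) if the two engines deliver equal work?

T_m ≈ 509 K

T_H = 772 °F → (772 − 32) × 5/9 = 411.11 °C = 684.26 K.
T_C = 60 °C → 60 + 273.15 = 333.15 K.
For reversible stages Q_m = Q_H·(T_m/T_H). Setting W₁ = Q_H(1 − T_m/T_H) equal to W₂ = Q_m(1 − T_C/T_m) = Q_H·(T_m − T_C)/T_H gives T_H − T_m = T_m − T_C, so T_m = (T_H + T_C)/2 = (684.26 + 333.15)/2 = 509 K.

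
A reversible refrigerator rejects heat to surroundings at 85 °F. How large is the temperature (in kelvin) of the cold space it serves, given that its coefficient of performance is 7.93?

T_C ≈ 269 K

T_H = 85 °F → (85 − 32) × 5/9 = 29.44 °C = 302.59 K.
COP_R = T_C/(T_H − T_C) ⇒ T_C = T_H·COP_R/(1 + COP_R) = 302.59 × 7.93/(1 + 7.93) = 269 K.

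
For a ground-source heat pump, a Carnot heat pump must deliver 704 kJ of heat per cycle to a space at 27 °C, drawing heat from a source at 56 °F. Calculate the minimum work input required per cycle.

W_in ≈ 32.06 kJ

T_H = 27 °C → 27 + 273.15 = 300.15 K.
T_C = 56 °F → (56 − 32) × 5/9 = 13.33 °C = 286.48 K.
Reversible heating COP: COP_HP = T_H/(T_H − T_C) = 300.15/13.67 = 21.9622.
W = Q_H/COP_HP = 704/21.9622 = 32.06 kJ.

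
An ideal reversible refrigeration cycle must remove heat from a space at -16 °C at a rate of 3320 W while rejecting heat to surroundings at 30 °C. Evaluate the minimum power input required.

Ẇ_in ≈ 593.9 W

T_H = 30 °C → 30 + 273.15 = 303.15 K.
T_C = -16 °C → -16 + 273.15 = 257.15 K.
The reversible coefficient of performance is COP_R = T_C/(T_H − T_C) = 257.15/46.00 = 5.5902.
W = Q_C/COP_R = 3320/5.5902 = 593.9 W.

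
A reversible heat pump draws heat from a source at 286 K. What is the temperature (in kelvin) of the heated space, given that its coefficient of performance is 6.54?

T_H ≈ 338 K

COP_HP = T_H/(T_H − T_C) ⇒ T_H = T_C·COP_HP/(COP_HP − 1) = 286.00 × 6.54/(6.54 − 1) = 338 K.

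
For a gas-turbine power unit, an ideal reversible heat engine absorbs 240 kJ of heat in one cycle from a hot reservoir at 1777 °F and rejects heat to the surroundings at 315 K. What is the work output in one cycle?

T_H = 1777 °F → (1777 − 32) × 5/9 = 969.44 °C = 1242.59 K.
η_rev = 1 − T_C/T_H = 1 − 315.00/1242.59 = 0.7465.
W = η·Q_H = 0.7465 × 240 = 179 kJ.

W ≈ 179 kJ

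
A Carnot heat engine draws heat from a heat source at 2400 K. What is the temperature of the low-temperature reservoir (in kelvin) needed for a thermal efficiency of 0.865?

From η = 1 − T_C/T_H, T_C = T_H·(1 − η) = 2400.00 × (1 − 0.865) = 324.0 K.

T_C ≈ 324.0 K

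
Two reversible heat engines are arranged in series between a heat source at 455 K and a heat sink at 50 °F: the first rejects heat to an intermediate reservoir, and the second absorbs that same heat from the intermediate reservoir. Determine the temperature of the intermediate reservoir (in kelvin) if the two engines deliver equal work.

T_C = 50 °F → (50 − 32) × 5/9 = 10.00 °C = 283.15 K.
For reversible stages Q_m = Q_H·(T_m/T_H). Setting W₁ = Q_H(1 − T_m/T_H) equal to W₂ = Q_m(1 − T_C/T_m) = Q_H·(T_m − T_C)/T_H gives T_H − T_m = T_m − T_C, so T_m = (T_H + T_C)/2 = (455.00 + 283.15)/2 = 369 K.

T_m ≈ 369 K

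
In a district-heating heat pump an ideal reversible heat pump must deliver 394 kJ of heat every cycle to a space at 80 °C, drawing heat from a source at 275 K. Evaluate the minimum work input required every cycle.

T_H = 80 °C → 80 + 273.15 = 353.15 K.
Reversible heating COP: COP_HP = T_H/(T_H − T_C) = 353.15/78.15 = 4.5189.
W = Q_H/COP_HP = 394/4.5189 = 87.19 kJ.

W_in ≈ 87.19 kJ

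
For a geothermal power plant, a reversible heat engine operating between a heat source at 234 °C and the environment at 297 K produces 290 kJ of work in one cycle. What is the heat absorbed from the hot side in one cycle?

T_H = 234 °C → 234 + 273.15 = 507.15 K.
For a reversible engine, η = 1 − T_C/T_H = 1 − 297.00/507.15 = 0.4144.
Q_H = W/η = 290/0.4144 = 700 kJ.

Q_H ≈ 700 kJ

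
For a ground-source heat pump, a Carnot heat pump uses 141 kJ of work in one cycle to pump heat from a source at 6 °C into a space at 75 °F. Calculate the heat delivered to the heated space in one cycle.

Q_H ≈ 2341 kJ

T_H = 75 °F → (75 − 32) × 5/9 = 23.89 °C = 297.04 K.
T_C = 6 °C → 6 + 273.15 = 279.15 K.
Reversible heating COP: COP_HP = T_H/(T_H − T_C) = 297.04/17.89 = 16.6047.
Q_H = COP_HP · W = 16.6047 × 141 = 2341 kJ.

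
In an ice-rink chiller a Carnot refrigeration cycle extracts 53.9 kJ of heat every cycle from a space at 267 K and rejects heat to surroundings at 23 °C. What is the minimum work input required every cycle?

W_in ≈ 5.885 kJ

T_H = 23 °C → 23 + 273.15 = 296.15 K.
The reversible coefficient of performance is COP_R = T_C/(T_H − T_C) = 267.00/29.15 = 9.1595.
W = Q_C/COP_R = 53.9/9.1595 = 5.885 kJ.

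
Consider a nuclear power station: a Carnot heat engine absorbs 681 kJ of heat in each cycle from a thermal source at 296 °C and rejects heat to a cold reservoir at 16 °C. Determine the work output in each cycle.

T_H = 296 °C → 296 + 273.15 = 569.15 K.
T_C = 16 °C → 16 + 273.15 = 289.15 K.
Carnot efficiency: η = 1 − T_C/T_H = 1 − 289.15/569.15 = 0.4920.
W = η·Q_H = 0.4920 × 681 = 335 kJ.

W ≈ 335 kJ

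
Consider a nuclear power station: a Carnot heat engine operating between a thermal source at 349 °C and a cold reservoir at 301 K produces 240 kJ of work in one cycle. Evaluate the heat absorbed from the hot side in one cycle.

T_H = 349 °C → 349 + 273.15 = 622.15 K.
The Carnot efficiency is η = 1 − T_C/T_H = 1 − 301.00/622.15 = 0.5162.
Q_H = W/η = 240/0.5162 = 465 kJ.

Q_H ≈ 465 kJ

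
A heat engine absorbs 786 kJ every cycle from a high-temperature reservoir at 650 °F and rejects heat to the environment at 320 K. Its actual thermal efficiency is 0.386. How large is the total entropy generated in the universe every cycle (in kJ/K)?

ΔS_univ ≈ 0.2332 kJ/K

T_H = 650 °F → (650 − 32) × 5/9 = 343.33 °C = 616.48 K.
W = η·Q_H = 0.386 × 786 = 303.4 kJ, so Q_C = Q_H − W = 482.6 kJ.
The hot reservoir loses entropy Q_H/T_H = 786/616.48 = 1.275 kJ/K; the cold reservoir gains Q_C/T_C = 482.6/320.00 = 1.508 kJ/K.
ΔS_univ = −Q_H/T_H + Q_C/T_C = 0.2332 kJ/K (> 0, since η = 0.386 < η_Carnot = 0.481).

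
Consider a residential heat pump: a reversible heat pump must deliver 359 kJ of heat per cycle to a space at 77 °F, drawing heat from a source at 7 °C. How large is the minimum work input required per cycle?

W_in ≈ 21.7 kJ

T_H = 77 °F → (77 − 32) × 5/9 = 25.00 °C = 298.15 K.
T_C = 7 °C → 7 + 273.15 = 280.15 K.
For a reversible heat pump, COP_HP = T_H/(T_H − T_C) = 298.15/18.00 = 16.5639.
W = Q_H/COP_HP = 359/16.5639 = 21.7 kJ.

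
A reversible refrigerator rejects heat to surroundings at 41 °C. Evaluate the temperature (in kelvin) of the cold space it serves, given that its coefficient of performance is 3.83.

T_H = 41 °C → 41 + 273.15 = 314.15 K.
COP_R = T_C/(T_H − T_C) ⇒ T_C = T_H·COP_R/(1 + COP_R) = 314.15 × 3.83/(1 + 3.83) = 249 K.

T_C ≈ 249 K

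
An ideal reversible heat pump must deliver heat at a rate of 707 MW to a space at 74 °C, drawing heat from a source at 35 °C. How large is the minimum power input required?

Ẇ_in ≈ 79.4 MW

T_H = 74 °C → 74 + 273.15 = 347.15 K.
T_C = 35 °C → 35 + 273.15 = 308.15 K.
The Carnot heat-pump COP is COP_HP = T_H/(T_H − T_C) = 347.15/39.00 = 8.9013.
W = Q_H/COP_HP = 707/8.9013 = 79.4 MW.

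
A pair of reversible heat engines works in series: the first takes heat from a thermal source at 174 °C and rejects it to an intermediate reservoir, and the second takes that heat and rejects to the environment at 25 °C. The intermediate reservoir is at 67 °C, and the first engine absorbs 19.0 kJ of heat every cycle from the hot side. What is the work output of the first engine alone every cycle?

W₁ ≈ 4.55 kJ

T_H = 174 °C → 174 + 273.15 = 447.15 K.
T_C = 25 °C → 25 + 273.15 = 298.15 K.
T_m = 67 °C → 67 + 273.15 = 340.15 K.
First-stage efficiency η₁ = 1 − T_m/T_H = 1 − 340.15/447.15 = 0.2393.
W₁ = η₁·Q_H = 0.2393 × 19.0 = 4.55 kJ.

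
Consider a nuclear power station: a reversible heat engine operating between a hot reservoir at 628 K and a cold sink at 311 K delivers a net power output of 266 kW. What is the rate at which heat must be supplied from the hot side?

η_rev = 1 − T_C/T_H = 1 − 311.00/628.00 = 0.5048.
Q_H = W/η = 266/0.5048 = 527.0 kW.

Q̇_H ≈ 527.0 kW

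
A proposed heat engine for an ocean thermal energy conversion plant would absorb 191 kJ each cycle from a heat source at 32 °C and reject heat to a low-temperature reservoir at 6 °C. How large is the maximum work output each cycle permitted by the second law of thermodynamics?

W_max ≈ 16.27 kJ

T_H = 32 °C → 32 + 273.15 = 305.15 K.
T_C = 6 °C → 6 + 273.15 = 279.15 K.
The second-law ceiling is the Carnot efficiency, η_max = 1 − T_C/T_H = 1 − 279.15/305.15 = 0.0852.
W_max = η_max · Q_H = 0.0852 × 191 = 16.27 kJ.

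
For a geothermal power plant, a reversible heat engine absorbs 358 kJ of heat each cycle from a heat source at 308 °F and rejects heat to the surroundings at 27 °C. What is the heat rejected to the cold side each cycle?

T_H = 308 °F → (308 − 32) × 5/9 = 153.33 °C = 426.48 K.
T_C = 27 °C → 27 + 273.15 = 300.15 K.
The Carnot efficiency is η = 1 − T_C/T_H = 1 − 300.15/426.48 = 0.2962.
For a reversible cycle Q_C/Q_H = T_C/T_H, so Q_C = 358 × 300.15/426.48 = 252 kJ.

Q_C ≈ 252 kJ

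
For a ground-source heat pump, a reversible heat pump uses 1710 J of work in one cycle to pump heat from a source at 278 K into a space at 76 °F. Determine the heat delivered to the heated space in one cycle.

T_H = 76 °F → (76 − 32) × 5/9 = 24.44 °C = 297.59 K.
For a reversible heat pump, COP_HP = T_H/(T_H − T_C) = 297.59/19.59 = 15.1877.
Q_H = COP_HP · W = 15.1877 × 1710 = 26000 J.

Q_H ≈ 26000 J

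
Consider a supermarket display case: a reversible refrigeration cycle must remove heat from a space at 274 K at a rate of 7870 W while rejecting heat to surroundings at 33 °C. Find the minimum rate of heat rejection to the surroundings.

Q̇_H ≈ 8790 W

T_H = 33 °C → 33 + 273.15 = 306.15 K.
For a reversible cycle Q_H/Q_C = T_H/T_C, so Q_H = Q_C·T_H/T_C = 7870 × 306.15/274.00 = 8790 W.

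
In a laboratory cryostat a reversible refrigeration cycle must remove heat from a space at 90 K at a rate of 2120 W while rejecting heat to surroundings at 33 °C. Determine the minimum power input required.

T_H = 33 °C → 33 + 273.15 = 306.15 K.
COP_R = T_C/(T_H − T_C) = 90.00/216.15 = 0.4164.
W = Q_C/COP_R = 2120/0.4164 = 5092 W.

Ẇ_in ≈ 5092 W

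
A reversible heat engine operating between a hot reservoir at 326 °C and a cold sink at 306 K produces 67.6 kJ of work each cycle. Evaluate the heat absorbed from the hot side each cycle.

Q_H ≈ 138 kJ

T_H = 326 °C → 326 + 273.15 = 599.15 K.
η_rev = 1 − T_C/T_H = 1 − 306.00/599.15 = 0.4893.
Q_H = W/η = 67.6/0.4893 = 138 kJ.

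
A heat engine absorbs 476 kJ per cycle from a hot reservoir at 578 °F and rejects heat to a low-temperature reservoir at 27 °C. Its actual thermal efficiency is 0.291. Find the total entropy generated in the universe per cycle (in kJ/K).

ΔS_univ ≈ 0.299 kJ/K

T_H = 578 °F → (578 − 32) × 5/9 = 303.33 °C = 576.48 K.
T_C = 27 °C → 27 + 273.15 = 300.15 K.
W = η·Q_H = 0.291 × 476 = 138.5 kJ, so Q_C = Q_H − W = 337.5 kJ.
The hot reservoir loses entropy Q_H/T_H = 476/576.48 = 0.8257 kJ/K; the cold reservoir gains Q_C/T_C = 337.5/300.15 = 1.124 kJ/K.
ΔS_univ = −Q_H/T_H + Q_C/T_C = 0.299 kJ/K (> 0, since η = 0.291 < η_Carnot = 0.479).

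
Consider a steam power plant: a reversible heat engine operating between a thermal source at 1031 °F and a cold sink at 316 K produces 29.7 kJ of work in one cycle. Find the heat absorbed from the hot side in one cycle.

Q_H ≈ 48.0 kJ

T_H = 1031 °F → (1031 − 32) × 5/9 = 555.00 °C = 828.15 K.
The Carnot efficiency is η = 1 − T_C/T_H = 1 − 316.00/828.15 = 0.6184.
Q_H = W/η = 29.7/0.6184 = 48.0 kJ.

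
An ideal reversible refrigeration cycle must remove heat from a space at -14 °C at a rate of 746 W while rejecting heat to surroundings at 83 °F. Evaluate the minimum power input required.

Ẇ_in ≈ 121.9 W

T_H = 83 °F → (83 − 32) × 5/9 = 28.33 °C = 301.48 K.
T_C = -14 °C → -14 + 273.15 = 259.15 K.
The reversible coefficient of performance is COP_R = T_C/(T_H − T_C) = 259.15/42.33 = 6.1217.
W = Q_C/COP_R = 746/6.1217 = 121.9 W.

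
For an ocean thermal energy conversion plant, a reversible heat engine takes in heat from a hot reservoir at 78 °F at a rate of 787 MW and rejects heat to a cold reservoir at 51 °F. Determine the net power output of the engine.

Ẇ ≈ 39.52 MW

T_H = 78 °F → (78 − 32) × 5/9 = 25.56 °C = 298.71 K.
T_C = 51 °F → (51 − 32) × 5/9 = 10.56 °C = 283.71 K.
Carnot efficiency: η = 1 − T_C/T_H = 1 − 283.71/298.71 = 0.0502.
W = η·Q_H = 0.0502 × 787 = 39.52 MW.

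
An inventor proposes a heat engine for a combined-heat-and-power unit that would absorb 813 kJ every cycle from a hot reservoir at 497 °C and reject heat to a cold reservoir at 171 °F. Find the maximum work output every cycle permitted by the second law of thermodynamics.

W_max ≈ 443 kJ

T_H = 497 °C → 497 + 273.15 = 770.15 K.
T_C = 171 °F → (171 − 32) × 5/9 = 77.22 °C = 350.37 K.
By the Carnot theorem, η_max = 1 − T_C/T_H = 1 − 350.37/770.15 = 0.5451.
W_max = η_max · Q_H = 0.5451 × 813 = 443 kJ.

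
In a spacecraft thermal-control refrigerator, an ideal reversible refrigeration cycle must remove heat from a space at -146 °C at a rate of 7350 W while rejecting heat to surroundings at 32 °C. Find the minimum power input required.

Ẇ_in ≈ 10290 W

T_H = 32 °C → 32 + 273.15 = 305.15 K.
T_C = -146 °C → -146 + 273.15 = 127.15 K.
COP_R = T_C/(T_H − T_C) = 127.15/178.00 = 0.7143.
W = Q_C/COP_R = 7350/0.7143 = 10290 W.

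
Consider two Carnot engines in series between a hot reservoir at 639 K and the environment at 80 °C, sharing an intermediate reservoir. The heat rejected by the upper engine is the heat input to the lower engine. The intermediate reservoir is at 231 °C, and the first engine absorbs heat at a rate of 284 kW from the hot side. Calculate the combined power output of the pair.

Ẇ_total ≈ 127 kW

T_C = 80 °C → 80 + 273.15 = 353.15 K.
Two reversible stages in series are equivalent to a single Carnot engine between T_H and T_C, so η_total = 1 − T_C/T_H = 1 − 353.15/639.00 = 0.4473.
W_total = η_total · Q_H = 0.4473 × 284 = 127 kW.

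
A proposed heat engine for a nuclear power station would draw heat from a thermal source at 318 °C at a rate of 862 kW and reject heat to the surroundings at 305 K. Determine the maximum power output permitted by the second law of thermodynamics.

Ẇ_max ≈ 417.3 kW

T_H = 318 °C → 318 + 273.15 = 591.15 K.
No engine can exceed the Carnot limit: η_max = 1 − T_C/T_H = 1 − 305.00/591.15 = 0.4841.
W_max = η_max · Q_H = 0.4841 × 862 = 417.3 kW.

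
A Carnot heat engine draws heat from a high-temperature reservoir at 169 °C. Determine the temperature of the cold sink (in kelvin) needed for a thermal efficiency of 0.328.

T_C ≈ 297 K

T_H = 169 °C → 169 + 273.15 = 442.15 K.
From η = 1 − T_C/T_H, T_C = T_H·(1 − η) = 442.15 × (1 − 0.328) = 297 K.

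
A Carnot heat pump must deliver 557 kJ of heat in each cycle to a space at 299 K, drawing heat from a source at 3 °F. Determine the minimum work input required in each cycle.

W_in ≈ 78.2 kJ

T_C = 3 °F → (3 − 32) × 5/9 = -16.11 °C = 257.04 K.
Reversible heating COP: COP_HP = T_H/(T_H − T_C) = 299.00/41.96 = 7.1256.
W = Q_H/COP_HP = 557/7.1256 = 78.2 kJ.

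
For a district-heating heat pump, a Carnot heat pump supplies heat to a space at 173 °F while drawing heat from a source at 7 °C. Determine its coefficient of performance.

COP_HP ≈ 4.93

T_H = 173 °F → (173 − 32) × 5/9 = 78.33 °C = 351.48 K.
T_C = 7 °C → 7 + 273.15 = 280.15 K.
The Carnot heat-pump COP is COP_HP = T_H/(T_H − T_C) = 351.48/(351.48 − 280.15) = 4.93.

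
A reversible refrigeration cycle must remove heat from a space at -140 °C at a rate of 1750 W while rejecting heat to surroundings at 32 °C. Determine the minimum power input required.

Ẇ_in ≈ 2260 W

T_H = 32 °C → 32 + 273.15 = 305.15 K.
T_C = -140 °C → -140 + 273.15 = 133.15 K.
Carnot COP: COP_R = T_C/(T_H − T_C) = 133.15/172.00 = 0.7741.
W = Q_C/COP_R = 1750/0.7741 = 2260 W.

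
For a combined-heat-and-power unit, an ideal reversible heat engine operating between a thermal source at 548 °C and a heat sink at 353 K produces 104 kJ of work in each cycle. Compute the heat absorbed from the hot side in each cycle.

Q_H ≈ 182 kJ

T_H = 548 °C → 548 + 273.15 = 821.15 K.
Since the cycle is reversible, η = 1 − T_C/T_H = 1 − 353.00/821.15 = 0.5701.
Q_H = W/η = 104/0.5701 = 182 kJ.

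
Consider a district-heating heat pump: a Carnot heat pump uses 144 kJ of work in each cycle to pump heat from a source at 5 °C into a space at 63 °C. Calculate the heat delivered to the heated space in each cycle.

Q_H ≈ 834.6 kJ

T_H = 63 °C → 63 + 273.15 = 336.15 K.
T_C = 5 °C → 5 + 273.15 = 278.15 K.
For a reversible heat pump, COP_HP = T_H/(T_H − T_C) = 336.15/58.00 = 5.7957.
Q_H = COP_HP · W = 5.7957 × 144 = 834.6 kJ.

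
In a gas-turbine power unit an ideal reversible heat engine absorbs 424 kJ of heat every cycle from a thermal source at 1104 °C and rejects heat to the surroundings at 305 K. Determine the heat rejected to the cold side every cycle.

T_H = 1104 °C → 1104 + 273.15 = 1377.15 K.
Carnot efficiency: η = 1 − T_C/T_H = 1 − 305.00/1377.15 = 0.7785.
For a reversible cycle Q_C/Q_H = T_C/T_H, so Q_C = 424 × 305.00/1377.15 = 93.9 kJ.

Q_C ≈ 93.9 kJ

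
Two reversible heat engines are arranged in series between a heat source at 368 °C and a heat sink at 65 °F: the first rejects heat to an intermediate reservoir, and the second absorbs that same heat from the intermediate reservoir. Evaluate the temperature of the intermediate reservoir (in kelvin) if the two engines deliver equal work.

T_H = 368 °C → 368 + 273.15 = 641.15 K.
T_C = 65 °F → (65 − 32) × 5/9 = 18.33 °C = 291.48 K.
For reversible stages Q_m = Q_H·(T_m/T_H). Setting W₁ = Q_H(1 − T_m/T_H) equal to W₂ = Q_m(1 − T_C/T_m) = Q_H·(T_m − T_C)/T_H gives T_H − T_m = T_m − T_C, so T_m = (T_H + T_C)/2 = (641.15 + 291.48)/2 = 466 K.

T_m ≈ 466 K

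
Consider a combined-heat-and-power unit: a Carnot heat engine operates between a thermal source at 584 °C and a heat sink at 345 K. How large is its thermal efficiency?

η ≈ 0.5975

T_H = 584 °C → 584 + 273.15 = 857.15 K.
The Carnot efficiency is η = 1 − T_C/T_H = 1 − 345.00/857.15 = 0.5975.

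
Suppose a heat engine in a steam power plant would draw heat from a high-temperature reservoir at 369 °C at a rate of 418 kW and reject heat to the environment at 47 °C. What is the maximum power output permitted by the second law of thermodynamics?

Ẇ_max ≈ 210 kW

T_H = 369 °C → 369 + 273.15 = 642.15 K.
T_C = 47 °C → 47 + 273.15 = 320.15 K.
The upper bound on efficiency is η_max = 1 − T_C/T_H = 1 − 320.15/642.15 = 0.5014.
W_max = η_max · Q_H = 0.5014 × 418 = 210 kW.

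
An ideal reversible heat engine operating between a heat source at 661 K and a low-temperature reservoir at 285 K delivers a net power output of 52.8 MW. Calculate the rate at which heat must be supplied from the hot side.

η_rev = 1 − T_C/T_H = 1 − 285.00/661.00 = 0.5688.
Q_H = W/η = 52.8/0.5688 = 92.82 MW.

Q̇_H ≈ 92.82 MW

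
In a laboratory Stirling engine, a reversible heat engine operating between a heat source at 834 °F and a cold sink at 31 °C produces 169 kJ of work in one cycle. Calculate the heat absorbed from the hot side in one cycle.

T_H = 834 °F → (834 − 32) × 5/9 = 445.56 °C = 718.71 K.
T_C = 31 °C → 31 + 273.15 = 304.15 K.
For a reversible engine, η = 1 − T_C/T_H = 1 − 304.15/718.71 = 0.5768.
Q_H = W/η = 169/0.5768 = 293 kJ.

Q_H ≈ 293 kJ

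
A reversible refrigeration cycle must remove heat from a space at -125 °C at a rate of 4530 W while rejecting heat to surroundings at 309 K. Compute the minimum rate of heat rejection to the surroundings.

T_C = -125 °C → -125 + 273.15 = 148.15 K.
For a reversible cycle Q_H/Q_C = T_H/T_C, so Q_H = Q_C·T_H/T_C = 4530 × 309.00/148.15 = 9448 W.

Q̇_H ≈ 9448 W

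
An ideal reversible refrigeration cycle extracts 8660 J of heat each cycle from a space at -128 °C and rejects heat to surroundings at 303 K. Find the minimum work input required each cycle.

T_C = -128 °C → -128 + 273.15 = 145.15 K.
COP_R = T_C/(T_H − T_C) = 145.15/157.85 = 0.9195.
W = Q_C/COP_R = 8660/0.9195 = 9420 J.

W_in ≈ 9420 J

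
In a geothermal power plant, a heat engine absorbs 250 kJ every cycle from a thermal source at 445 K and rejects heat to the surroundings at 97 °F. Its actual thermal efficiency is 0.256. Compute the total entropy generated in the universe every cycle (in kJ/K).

ΔS_univ ≈ 0.0396 kJ/K

T_C = 97 °F → (97 − 32) × 5/9 = 36.11 °C = 309.26 K.
W = η·Q_H = 0.256 × 250 = 64.00 kJ, so Q_C = Q_H − W = 186.0 kJ.
Reservoir entropy changes: ΔS_H = −Q_H/T_H = −250/445.00 = -0.5618 kJ/K and ΔS_C = +Q_C/T_C = 186.0/309.26 = 0.6014 kJ/K.
ΔS_univ = −Q_H/T_H + Q_C/T_C = 0.0396 kJ/K (> 0, since η = 0.256 < η_Carnot = 0.305).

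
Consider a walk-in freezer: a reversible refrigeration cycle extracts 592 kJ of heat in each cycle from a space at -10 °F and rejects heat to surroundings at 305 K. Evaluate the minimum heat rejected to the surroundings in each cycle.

Q_H ≈ 723 kJ

T_C = -10 °F → (-10 − 32) × 5/9 = -23.33 °C = 249.82 K.
For a reversible cycle Q_H/Q_C = T_H/T_C, so Q_H = Q_C·T_H/T_C = 592 × 305.00/249.82 = 723 kJ.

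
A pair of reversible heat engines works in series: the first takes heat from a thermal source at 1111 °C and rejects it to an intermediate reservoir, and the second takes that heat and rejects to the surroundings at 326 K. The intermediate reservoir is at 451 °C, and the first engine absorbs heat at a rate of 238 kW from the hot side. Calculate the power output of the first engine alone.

T_H = 1111 °C → 1111 + 273.15 = 1384.15 K.
T_m = 451 °C → 451 + 273.15 = 724.15 K.
First-stage efficiency η₁ = 1 − T_m/T_H = 1 − 724.15/1384.15 = 0.4768.
W₁ = η₁·Q_H = 0.4768 × 238 = 113.5 kW.

Ẇ₁ ≈ 113.5 kW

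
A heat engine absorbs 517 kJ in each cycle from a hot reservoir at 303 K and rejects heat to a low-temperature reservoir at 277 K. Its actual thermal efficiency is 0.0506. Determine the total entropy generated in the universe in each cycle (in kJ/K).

W = η·Q_H = 0.0506 × 517 = 26.16 kJ, so Q_C = Q_H − W = 490.8 kJ.
Reservoir entropy changes: ΔS_H = −Q_H/T_H = −517/303.00 = -1.706 kJ/K and ΔS_C = +Q_C/T_C = 490.8/277.00 = 1.772 kJ/K.
ΔS_univ = −Q_H/T_H + Q_C/T_C = 0.06571 kJ/K (> 0, since η = 0.0506 < η_Carnot = 0.086).

ΔS_univ ≈ 0.06571 kJ/K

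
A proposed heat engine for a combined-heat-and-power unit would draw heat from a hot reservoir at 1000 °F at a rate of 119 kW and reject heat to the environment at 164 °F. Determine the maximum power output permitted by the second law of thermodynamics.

Ẇ_max ≈ 68.2 kW

T_H = 1000 °F → (1000 − 32) × 5/9 = 537.78 °C = 810.93 K.
T_C = 164 °F → (164 − 32) × 5/9 = 73.33 °C = 346.48 K.
No engine can exceed the Carnot limit: η_max = 1 − T_C/T_H = 1 − 346.48/810.93 = 0.5727.
W_max = η_max · Q_H = 0.5727 × 119 = 68.2 kW.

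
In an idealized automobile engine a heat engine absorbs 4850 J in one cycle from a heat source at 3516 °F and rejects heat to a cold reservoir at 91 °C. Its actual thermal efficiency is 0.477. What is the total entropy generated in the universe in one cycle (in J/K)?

ΔS_univ ≈ 4.77 J/K

T_H = 3516 °F → (3516 − 32) × 5/9 = 1935.56 °C = 2208.71 K.
T_C = 91 °C → 91 + 273.15 = 364.15 K.
W = η·Q_H = 0.477 × 4850 = 2313 J, so Q_C = Q_H − W = 2537 J.
Entropy balance on the reservoirs: −Q_H/T_H = -2.196 J/K, +Q_C/T_C = 6.966 J/K.
ΔS_univ = −Q_H/T_H + Q_C/T_C = 4.77 J/K (> 0, since η = 0.477 < η_Carnot = 0.835).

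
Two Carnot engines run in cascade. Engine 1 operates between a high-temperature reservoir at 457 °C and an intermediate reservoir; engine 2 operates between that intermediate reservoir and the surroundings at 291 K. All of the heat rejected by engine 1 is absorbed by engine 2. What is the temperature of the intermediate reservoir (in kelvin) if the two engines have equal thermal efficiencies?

T_H = 457 °C → 457 + 273.15 = 730.15 K.
Equal efficiencies require 1 − T_m/T_H = 1 − T_C/T_m, i.e. T_m/T_H = T_C/T_m, so T_m = √(T_H·T_C) = √(730.15 × 291.00) = 461 K.

T_m ≈ 461 K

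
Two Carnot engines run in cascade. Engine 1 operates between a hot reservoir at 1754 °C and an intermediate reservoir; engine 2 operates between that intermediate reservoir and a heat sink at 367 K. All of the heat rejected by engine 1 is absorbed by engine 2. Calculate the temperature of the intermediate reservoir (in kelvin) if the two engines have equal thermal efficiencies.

T_H = 1754 °C → 1754 + 273.15 = 2027.15 K.
Equal efficiencies require 1 − T_m/T_H = 1 − T_C/T_m, i.e. T_m/T_H = T_C/T_m, so T_m = √(T_H·T_C) = √(2027.15 × 367.00) = 863 K.

T_m ≈ 863 K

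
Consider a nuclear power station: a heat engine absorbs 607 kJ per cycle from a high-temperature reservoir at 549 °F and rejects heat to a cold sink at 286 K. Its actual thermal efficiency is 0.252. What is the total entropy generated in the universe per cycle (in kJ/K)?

ΔS_univ ≈ 0.504 kJ/K

T_H = 549 °F → (549 − 32) × 5/9 = 287.22 °C = 560.37 K.
W = η·Q_H = 0.252 × 607 = 153.0 kJ, so Q_C = Q_H − W = 454.0 kJ.
Reservoir entropy changes: ΔS_H = −Q_H/T_H = −607/560.37 = -1.083 kJ/K and ΔS_C = +Q_C/T_C = 454.0/286.00 = 1.588 kJ/K.
ΔS_univ = −Q_H/T_H + Q_C/T_C = 0.504 kJ/K (> 0, since η = 0.252 < η_Carnot = 0.490).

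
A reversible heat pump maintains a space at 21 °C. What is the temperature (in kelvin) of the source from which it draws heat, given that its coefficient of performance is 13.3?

T_H = 21 °C → 21 + 273.15 = 294.15 K.
COP_HP = T_H/(T_H − T_C) ⇒ T_C = T_H·(COP_HP − 1)/COP_HP = 294.15 × (13.3 − 1)/13.3 = 272 K.

T_C ≈ 272 K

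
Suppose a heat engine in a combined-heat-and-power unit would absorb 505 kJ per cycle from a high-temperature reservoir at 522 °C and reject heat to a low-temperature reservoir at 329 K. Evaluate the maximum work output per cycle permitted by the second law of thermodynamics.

T_H = 522 °C → 522 + 273.15 = 795.15 K.
The second-law ceiling is the Carnot efficiency, η_max = 1 − T_C/T_H = 1 − 329.00/795.15 = 0.5862.
W_max = η_max · Q_H = 0.5862 × 505 = 296 kJ.

W_max ≈ 296 kJ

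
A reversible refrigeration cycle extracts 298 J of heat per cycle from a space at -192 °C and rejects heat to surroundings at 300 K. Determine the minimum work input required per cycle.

W_in ≈ 803.7 J

T_C = -192 °C → -192 + 273.15 = 81.15 K.
For a reversible refrigerator, COP_R = T_C/(T_H − T_C) = 81.15/218.85 = 0.3708.
W = Q_C/COP_R = 298/0.3708 = 803.7 J.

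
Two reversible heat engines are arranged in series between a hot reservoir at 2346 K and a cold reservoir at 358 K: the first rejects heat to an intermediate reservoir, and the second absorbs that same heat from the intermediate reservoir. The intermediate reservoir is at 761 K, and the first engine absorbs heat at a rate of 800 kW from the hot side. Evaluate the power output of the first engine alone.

Ẇ₁ ≈ 540 kW

First-stage efficiency η₁ = 1 − T_m/T_H = 1 − 761.00/2346.00 = 0.6756.
W₁ = η₁·Q_H = 0.6756 × 800 = 540 kW.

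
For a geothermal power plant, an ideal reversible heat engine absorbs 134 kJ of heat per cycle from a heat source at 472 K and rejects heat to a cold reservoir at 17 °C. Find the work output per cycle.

W ≈ 51.6 kJ

T_C = 17 °C → 17 + 273.15 = 290.15 K.
The Carnot efficiency is η = 1 − T_C/T_H = 1 − 290.15/472.00 = 0.3853.
W = η·Q_H = 0.3853 × 134 = 51.6 kJ.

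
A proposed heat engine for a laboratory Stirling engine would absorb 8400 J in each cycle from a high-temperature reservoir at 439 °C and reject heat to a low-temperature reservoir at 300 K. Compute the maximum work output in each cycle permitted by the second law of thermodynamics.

W_max ≈ 4861 J

T_H = 439 °C → 439 + 273.15 = 712.15 K.
By the Carnot theorem, η_max = 1 − T_C/T_H = 1 − 300.00/712.15 = 0.5787.
W_max = η_max · Q_H = 0.5787 × 8400 = 4861 J.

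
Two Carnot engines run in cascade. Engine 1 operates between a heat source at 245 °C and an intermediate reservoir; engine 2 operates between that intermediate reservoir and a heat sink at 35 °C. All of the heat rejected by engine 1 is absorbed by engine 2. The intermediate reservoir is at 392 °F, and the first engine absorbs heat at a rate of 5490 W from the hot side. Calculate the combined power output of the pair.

Ẇ_total ≈ 2225 W

T_H = 245 °C → 245 + 273.15 = 518.15 K.
T_C = 35 °C → 35 + 273.15 = 308.15 K.
Two reversible stages in series are equivalent to a single Carnot engine between T_H and T_C, so η_total = 1 − T_C/T_H = 1 − 308.15/518.15 = 0.4053.
W_total = η_total · Q_H = 0.4053 × 5490 = 2225 W.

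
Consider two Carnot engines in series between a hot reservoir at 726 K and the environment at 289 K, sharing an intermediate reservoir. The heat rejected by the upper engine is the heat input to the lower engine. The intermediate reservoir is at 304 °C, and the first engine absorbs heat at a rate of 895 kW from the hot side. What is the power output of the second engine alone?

T_m = 304 °C → 304 + 273.15 = 577.15 K.
Heat entering the second stage: Q_m = Q_H·(T_m/T_H) = 895 × 577.15/726.00 = 711.5 kW.
Second-stage efficiency η₂ = 1 − T_C/T_m = 1 − 289.00/577.15 = 0.4993, so W₂ = η₂·Q_m = 355.2 kW.

Ẇ₂ ≈ 355.2 kW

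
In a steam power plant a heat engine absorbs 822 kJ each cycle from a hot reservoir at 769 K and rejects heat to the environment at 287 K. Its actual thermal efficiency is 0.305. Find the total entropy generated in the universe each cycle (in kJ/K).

W = η·Q_H = 0.305 × 822 = 250.7 kJ, so Q_C = Q_H − W = 571.3 kJ.
Reservoir entropy changes: ΔS_H = −Q_H/T_H = −822/769.00 = -1.069 kJ/K and ΔS_C = +Q_C/T_C = 571.3/287.00 = 1.991 kJ/K.
ΔS_univ = −Q_H/T_H + Q_C/T_C = 0.922 kJ/K (> 0, since η = 0.305 < η_Carnot = 0.627).

ΔS_univ ≈ 0.922 kJ/K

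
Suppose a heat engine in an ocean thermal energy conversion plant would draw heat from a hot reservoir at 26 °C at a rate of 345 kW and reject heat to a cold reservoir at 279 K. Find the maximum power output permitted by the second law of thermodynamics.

T_H = 26 °C → 26 + 273.15 = 299.15 K.
The upper bound on efficiency is η_max = 1 − T_C/T_H = 1 − 279.00/299.15 = 0.0674.
W_max = η_max · Q_H = 0.0674 × 345 = 23.24 kW.

Ẇ_max ≈ 23.24 kW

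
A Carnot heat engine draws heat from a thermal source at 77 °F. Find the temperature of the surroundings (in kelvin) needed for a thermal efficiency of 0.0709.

T_C ≈ 277 K

T_H = 77 °F → (77 − 32) × 5/9 = 25.00 °C = 298.15 K.
From η = 1 − T_C/T_H, T_C = T_H·(1 − η) = 298.15 × (1 − 0.0709) = 277 K.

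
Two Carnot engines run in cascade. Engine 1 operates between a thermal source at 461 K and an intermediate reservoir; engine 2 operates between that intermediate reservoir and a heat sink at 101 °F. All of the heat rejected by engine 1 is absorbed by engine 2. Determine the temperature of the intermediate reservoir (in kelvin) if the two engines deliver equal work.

T_m ≈ 386.2 K

T_C = 101 °F → (101 − 32) × 5/9 = 38.33 °C = 311.48 K.
For reversible stages Q_m = Q_H·(T_m/T_H). Setting W₁ = Q_H(1 − T_m/T_H) equal to W₂ = Q_m(1 − T_C/T_m) = Q_H·(T_m − T_C)/T_H gives T_H − T_m = T_m − T_C, so T_m = (T_H + T_C)/2 = (461.00 + 311.48)/2 = 386.2 K.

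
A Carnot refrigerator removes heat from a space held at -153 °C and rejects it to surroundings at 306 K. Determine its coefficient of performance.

COP_R ≈ 0.646

T_C = -153 °C → -153 + 273.15 = 120.15 K.
Carnot COP: COP_R = T_C/(T_H − T_C) = 120.15/(306.00 − 120.15) = 0.646.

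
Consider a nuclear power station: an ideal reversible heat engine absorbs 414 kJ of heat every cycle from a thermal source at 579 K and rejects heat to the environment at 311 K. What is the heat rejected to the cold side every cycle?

Carnot efficiency: η = 1 − T_C/T_H = 1 − 311.00/579.00 = 0.4629.
For a reversible cycle Q_C/Q_H = T_C/T_H, so Q_C = 414 × 311.00/579.00 = 222 kJ.

Q_C ≈ 222 kJ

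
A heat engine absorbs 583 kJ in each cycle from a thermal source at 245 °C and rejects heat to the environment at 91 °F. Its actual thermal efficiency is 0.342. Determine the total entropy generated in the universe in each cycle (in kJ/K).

T_H = 245 °C → 245 + 273.15 = 518.15 K.
T_C = 91 °F → (91 − 32) × 5/9 = 32.78 °C = 305.93 K.
W = η·Q_H = 0.342 × 583 = 199.4 kJ, so Q_C = Q_H − W = 383.6 kJ.
The hot reservoir loses entropy Q_H/T_H = 583/518.15 = 1.125 kJ/K; the cold reservoir gains Q_C/T_C = 383.6/305.93 = 1.254 kJ/K.
ΔS_univ = −Q_H/T_H + Q_C/T_C = 0.129 kJ/K (> 0, since η = 0.342 < η_Carnot = 0.410).

ΔS_univ ≈ 0.129 kJ/K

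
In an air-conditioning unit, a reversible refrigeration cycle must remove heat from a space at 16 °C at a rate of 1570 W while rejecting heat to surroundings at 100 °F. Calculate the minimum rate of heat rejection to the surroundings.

T_H = 100 °F → (100 − 32) × 5/9 = 37.78 °C = 310.93 K.
T_C = 16 °C → 16 + 273.15 = 289.15 K.
For a reversible cycle Q_H/Q_C = T_H/T_C, so Q_H = Q_C·T_H/T_C = 1570 × 310.93/289.15 = 1688 W.

Q̇_H ≈ 1688 W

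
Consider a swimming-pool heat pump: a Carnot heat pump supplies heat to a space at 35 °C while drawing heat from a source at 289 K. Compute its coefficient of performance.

T_H = 35 °C → 35 + 273.15 = 308.15 K.
COP_HP = T_H/(T_H − T_C) = 308.15/(308.15 − 289.00) = 16.09.

COP_HP ≈ 16.09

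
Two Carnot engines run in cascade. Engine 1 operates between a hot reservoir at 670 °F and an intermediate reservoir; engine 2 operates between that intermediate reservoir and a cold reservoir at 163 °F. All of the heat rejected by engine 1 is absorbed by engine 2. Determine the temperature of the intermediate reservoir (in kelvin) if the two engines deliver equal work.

T_m ≈ 487 K

T_H = 670 °F → (670 − 32) × 5/9 = 354.44 °C = 627.59 K.
T_C = 163 °F → (163 − 32) × 5/9 = 72.78 °C = 345.93 K.
For reversible stages Q_m = Q_H·(T_m/T_H). Setting W₁ = Q_H(1 − T_m/T_H) equal to W₂ = Q_m(1 − T_C/T_m) = Q_H·(T_m − T_C)/T_H gives T_H − T_m = T_m − T_C, so T_m = (T_H + T_C)/2 = (627.59 + 345.93)/2 = 487 K.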